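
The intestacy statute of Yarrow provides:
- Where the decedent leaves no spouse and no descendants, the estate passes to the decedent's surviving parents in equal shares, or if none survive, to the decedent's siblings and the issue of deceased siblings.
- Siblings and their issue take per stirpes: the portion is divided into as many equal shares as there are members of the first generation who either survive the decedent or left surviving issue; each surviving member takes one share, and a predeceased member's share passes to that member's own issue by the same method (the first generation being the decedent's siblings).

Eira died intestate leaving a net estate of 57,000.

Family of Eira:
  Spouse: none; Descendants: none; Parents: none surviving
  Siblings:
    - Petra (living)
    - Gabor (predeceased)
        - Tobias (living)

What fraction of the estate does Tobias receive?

The entire 57,000 passes to the siblings and their issue.
That amount (57,000) is divided into 2 shares of 28,500: Petra takes 28,500; Gabor's 28,500 share passes to Gabor's issue.
Gabor's share (28,500) passes entirely to Tobias.

Tobias receives 1/2 of the estate.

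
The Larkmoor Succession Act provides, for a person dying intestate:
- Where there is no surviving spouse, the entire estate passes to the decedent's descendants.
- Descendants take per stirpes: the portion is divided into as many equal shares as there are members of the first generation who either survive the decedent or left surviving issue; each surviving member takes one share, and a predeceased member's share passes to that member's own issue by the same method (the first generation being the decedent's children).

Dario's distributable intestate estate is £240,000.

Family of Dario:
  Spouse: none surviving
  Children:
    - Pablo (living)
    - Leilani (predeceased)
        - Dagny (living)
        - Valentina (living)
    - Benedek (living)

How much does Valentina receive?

The entire £240,000 passes to the descendants.
That amount (£240,000) is divided into 3 shares of £80,000: Pablo and Benedek each take £80,000; Leilani's £80,000 share passes to Leilani's issue.
Leilani's share (£80,000) is divided into 2 shares of £40,000: Dagny and Valentina each take £40,000.

Valentina receives £40,000.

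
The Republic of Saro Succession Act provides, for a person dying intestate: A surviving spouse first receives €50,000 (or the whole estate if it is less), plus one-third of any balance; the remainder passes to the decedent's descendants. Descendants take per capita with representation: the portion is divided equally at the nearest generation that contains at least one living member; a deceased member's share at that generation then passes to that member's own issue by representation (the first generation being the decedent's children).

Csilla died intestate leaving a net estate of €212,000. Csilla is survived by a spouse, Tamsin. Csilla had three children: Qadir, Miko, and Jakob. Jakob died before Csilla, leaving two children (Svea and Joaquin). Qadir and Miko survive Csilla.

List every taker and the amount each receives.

Tamsin: €104,000; Qadir: €36,000; Miko: €36,000; Svea: €18,000; Joaquin: €18,000

Tamsin first takes €50,000, leaving a balance of €162,000. Tamsin then takes one-third of the balance (€54,000), for a total of €104,000. The remaining €108,000 passes to the descendants.
The descendants' portion (€108,000) is divided into 3 shares of €36,000: Qadir and Miko each take €36,000; Jakob's €36,000 share passes to Jakob's issue.
Jakob's share (€36,000) is divided into 2 shares of €18,000: Svea and Joaquin each take €18,000.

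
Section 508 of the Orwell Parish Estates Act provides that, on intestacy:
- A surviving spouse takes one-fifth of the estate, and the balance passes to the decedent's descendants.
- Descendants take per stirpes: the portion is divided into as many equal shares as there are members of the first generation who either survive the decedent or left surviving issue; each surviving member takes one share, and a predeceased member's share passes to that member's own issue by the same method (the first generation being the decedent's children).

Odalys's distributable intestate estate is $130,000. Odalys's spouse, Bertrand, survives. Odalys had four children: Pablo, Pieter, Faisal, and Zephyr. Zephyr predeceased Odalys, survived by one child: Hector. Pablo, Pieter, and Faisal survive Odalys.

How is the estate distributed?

Bertrand takes one-fifth of $130,000 = $26,000. The remaining $104,000 passes to the descendants.
The descendants' portion ($104,000) is divided into 4 shares of $26,000: Pablo, Pieter, and Faisal each take $26,000; Zephyr's $26,000 share passes to Zephyr's issue.
Zephyr's share ($26,000) passes entirely to Hector.

Bertrand: $26,000; Pablo: $26,000; Pieter: $26,000; Faisal: $26,000; Hector: $26,000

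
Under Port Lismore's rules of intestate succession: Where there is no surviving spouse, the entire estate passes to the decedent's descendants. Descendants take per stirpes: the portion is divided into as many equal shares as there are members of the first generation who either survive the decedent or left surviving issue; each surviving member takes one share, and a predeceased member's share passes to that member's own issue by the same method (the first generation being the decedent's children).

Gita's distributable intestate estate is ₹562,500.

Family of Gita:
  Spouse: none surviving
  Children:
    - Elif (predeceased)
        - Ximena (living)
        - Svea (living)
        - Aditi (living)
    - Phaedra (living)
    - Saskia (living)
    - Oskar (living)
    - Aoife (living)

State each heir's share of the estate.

Ximena: ₹37,500; Svea: ₹37,500; Aditi: ₹37,500; Phaedra: ₹112,500; Saskia: ₹112,500; Oskar: ₹112,500; Aoife: ₹112,500

The entire ₹562,500 passes to the descendants.
That amount (₹562,500) is divided into 5 shares of ₹112,500: Phaedra, Saskia, Oskar, and Aoife each take ₹112,500; Elif's ₹112,500 share passes to Elif's issue.
Elif's share (₹112,500) is divided into 3 shares of ₹37,500: Ximena, Svea, and Aditi each take ₹37,500.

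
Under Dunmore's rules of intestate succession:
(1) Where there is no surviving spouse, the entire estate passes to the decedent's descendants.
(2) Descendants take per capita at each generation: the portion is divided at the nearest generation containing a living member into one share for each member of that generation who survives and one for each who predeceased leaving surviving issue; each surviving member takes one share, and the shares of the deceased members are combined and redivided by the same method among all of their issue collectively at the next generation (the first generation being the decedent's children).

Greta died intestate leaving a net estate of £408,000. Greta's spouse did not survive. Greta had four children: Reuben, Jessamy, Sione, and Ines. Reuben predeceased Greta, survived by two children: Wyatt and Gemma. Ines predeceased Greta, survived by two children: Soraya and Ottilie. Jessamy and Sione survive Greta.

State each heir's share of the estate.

Wyatt: £51,000; Gemma: £51,000; Jessamy: £102,000; Sione: £102,000; Soraya: £51,000; Ottilie: £51,000

The entire £408,000 passes to the descendants.
That amount (£408,000) is divided at the children's generation into 4 shares of £102,000. Jessamy and Sione each take £102,000. The 2 shares of the deceased (Reuben and Ines) are combined into a pool of £204,000.
That pool (£204,000) is divided at the grandchildren's generation equally among Wyatt, Gemma, Soraya, and Ottilie: £51,000 each.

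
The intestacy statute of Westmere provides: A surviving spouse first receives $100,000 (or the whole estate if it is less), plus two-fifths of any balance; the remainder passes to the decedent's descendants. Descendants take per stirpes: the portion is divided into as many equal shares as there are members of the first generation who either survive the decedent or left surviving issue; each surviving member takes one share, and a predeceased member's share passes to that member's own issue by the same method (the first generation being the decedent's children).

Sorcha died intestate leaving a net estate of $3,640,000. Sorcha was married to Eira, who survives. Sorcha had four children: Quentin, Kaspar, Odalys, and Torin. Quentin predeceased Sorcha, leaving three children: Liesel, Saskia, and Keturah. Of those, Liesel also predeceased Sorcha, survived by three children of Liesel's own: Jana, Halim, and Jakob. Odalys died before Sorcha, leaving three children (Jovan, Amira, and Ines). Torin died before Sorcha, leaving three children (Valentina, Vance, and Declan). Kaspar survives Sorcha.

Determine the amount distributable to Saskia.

Saskia receives $177,000.

Eira first takes $100,000, leaving a balance of $3,540,000. Eira then takes two-fifths of the balance ($1,416,000), for a total of $1,516,000. The remaining $2,124,000 passes to the descendants.
The descendants' portion ($2,124,000) is divided into 4 shares of $531,000: Kaspar takes $531,000; Quentin's $531,000 share passes to Quentin's issue; Odalys's $531,000 share passes to Odalys's issue; Torin's $531,000 share passes to Torin's issue.
Quentin's share ($531,000) is divided into 3 shares of $177,000: Saskia and Keturah each take $177,000; Liesel's $177,000 share passes to Liesel's issue.
Liesel's share ($177,000) is divided into 3 shares of $59,000: Jana, Halim, and Jakob each take $59,000.
Odalys's share ($531,000) is divided into 3 shares of $177,000: Jovan, Amira, and Ines each take $177,000.
Torin's share ($531,000) is divided into 3 shares of $177,000: Valentina, Vance, and Declan each take $177,000.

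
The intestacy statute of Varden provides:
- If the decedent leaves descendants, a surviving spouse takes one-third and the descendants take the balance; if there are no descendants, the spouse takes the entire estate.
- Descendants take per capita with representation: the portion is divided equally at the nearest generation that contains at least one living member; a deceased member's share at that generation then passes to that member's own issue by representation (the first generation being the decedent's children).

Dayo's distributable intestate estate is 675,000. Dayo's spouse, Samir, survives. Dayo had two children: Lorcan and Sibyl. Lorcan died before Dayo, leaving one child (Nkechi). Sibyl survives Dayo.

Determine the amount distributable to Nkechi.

Samir takes one-third of 675,000 = 225,000. The remaining 450,000 passes to the descendants.
The descendants' portion (450,000) is divided into 2 shares of 225,000: Sibyl takes 225,000; Lorcan's 225,000 share passes to Lorcan's issue.
Lorcan's share (225,000) passes entirely to Nkechi.

Nkechi receives 225,000.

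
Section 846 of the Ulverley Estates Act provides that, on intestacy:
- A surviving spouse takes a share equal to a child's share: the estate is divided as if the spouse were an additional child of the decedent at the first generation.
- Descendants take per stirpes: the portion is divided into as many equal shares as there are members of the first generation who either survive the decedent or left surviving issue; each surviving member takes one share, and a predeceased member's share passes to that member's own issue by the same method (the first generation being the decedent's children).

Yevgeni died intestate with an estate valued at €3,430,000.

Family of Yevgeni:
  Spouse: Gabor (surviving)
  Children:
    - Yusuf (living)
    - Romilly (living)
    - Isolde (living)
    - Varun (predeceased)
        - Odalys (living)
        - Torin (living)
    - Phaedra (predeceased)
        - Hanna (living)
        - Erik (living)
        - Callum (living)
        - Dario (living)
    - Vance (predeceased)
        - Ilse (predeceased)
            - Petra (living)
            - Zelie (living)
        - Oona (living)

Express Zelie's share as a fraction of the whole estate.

Zelie receives 1/28 of the estate.

The spouse counts as an additional share at the children's level, so there are 7 primary shares of €490,000. Gabor takes one such share (€490,000).
The children's combined portion (€2,940,000) is divided into 6 shares of €490,000: Yusuf, Romilly, and Isolde each take €490,000; Varun's €490,000 share passes to Varun's issue; Phaedra's €490,000 share passes to Phaedra's issue; Vance's €490,000 share passes to Vance's issue.
Varun's share (€490,000) is divided into 2 shares of €245,000: Odalys and Torin each take €245,000.
Phaedra's share (€490,000) is divided into 4 shares of €122,500: Hanna, Erik, Callum, and Dario each take €122,500.
Vance's share (€490,000) is divided into 2 shares of €245,000: Oona takes €245,000; Ilse's €245,000 share passes to Ilse's issue.
Ilse's share (€245,000) is divided into 2 shares of €122,500: Petra and Zelie each take €122,500.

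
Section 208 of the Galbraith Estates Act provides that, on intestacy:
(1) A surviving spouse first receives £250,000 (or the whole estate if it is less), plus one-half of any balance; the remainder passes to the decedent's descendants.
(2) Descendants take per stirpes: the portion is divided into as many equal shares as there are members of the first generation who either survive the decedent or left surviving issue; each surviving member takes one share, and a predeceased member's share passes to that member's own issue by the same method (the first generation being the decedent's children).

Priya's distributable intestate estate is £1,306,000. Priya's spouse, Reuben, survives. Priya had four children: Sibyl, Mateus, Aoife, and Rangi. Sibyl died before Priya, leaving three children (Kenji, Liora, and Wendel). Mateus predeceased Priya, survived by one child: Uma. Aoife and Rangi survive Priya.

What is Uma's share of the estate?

Uma receives £132,000.

Reuben first takes £250,000, leaving a balance of £1,056,000. Reuben then takes one-half of the balance (£528,000), for a total of £778,000. The remaining £528,000 passes to the descendants.
The descendants' portion (£528,000) is divided into 4 shares of £132,000: Aoife and Rangi each take £132,000; Sibyl's £132,000 share passes to Sibyl's issue; Mateus's £132,000 share passes to Mateus's issue.
Sibyl's share (£132,000) is divided into 3 shares of £44,000: Kenji, Liora, and Wendel each take £44,000.
Mateus's share (£132,000) passes entirely to Uma.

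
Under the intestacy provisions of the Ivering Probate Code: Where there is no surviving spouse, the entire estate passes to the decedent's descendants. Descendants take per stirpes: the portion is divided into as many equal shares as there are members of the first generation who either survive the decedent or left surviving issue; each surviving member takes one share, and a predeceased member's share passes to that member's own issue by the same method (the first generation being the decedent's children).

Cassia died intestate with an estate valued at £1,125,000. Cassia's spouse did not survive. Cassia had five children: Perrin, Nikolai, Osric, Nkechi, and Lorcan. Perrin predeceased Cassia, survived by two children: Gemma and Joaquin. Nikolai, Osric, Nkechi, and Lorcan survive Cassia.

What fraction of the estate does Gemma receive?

Gemma receives 1/10 of the estate.

The entire £1,125,000 passes to the descendants.
That amount (£1,125,000) is divided into 5 shares of £225,000: Nikolai, Osric, Nkechi, and Lorcan each take £225,000; Perrin's £225,000 share passes to Perrin's issue.
Perrin's share (£225,000) is divided into 2 shares of £112,500: Gemma and Joaquin each take £112,500.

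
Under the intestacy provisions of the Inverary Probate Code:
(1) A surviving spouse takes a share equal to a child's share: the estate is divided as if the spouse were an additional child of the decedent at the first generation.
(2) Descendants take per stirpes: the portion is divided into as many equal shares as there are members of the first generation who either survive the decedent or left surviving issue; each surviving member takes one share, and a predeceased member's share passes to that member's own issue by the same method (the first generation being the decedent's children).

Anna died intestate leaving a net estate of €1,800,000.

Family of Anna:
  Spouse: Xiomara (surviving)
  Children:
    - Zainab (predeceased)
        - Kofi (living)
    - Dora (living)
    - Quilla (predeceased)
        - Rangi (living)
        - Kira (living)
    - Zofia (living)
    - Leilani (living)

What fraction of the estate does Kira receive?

The spouse counts as an additional share at the children's level, so there are 6 primary shares of €300,000. Xiomara takes one such share (€300,000).
The children's combined portion (€1,500,000) is divided into 5 shares of €300,000: Dora, Zofia, and Leilani each take €300,000; Zainab's €300,000 share passes to Zainab's issue; Quilla's €300,000 share passes to Quilla's issue.
Zainab's share (€300,000) passes entirely to Kofi.
Quilla's share (€300,000) is divided into 2 shares of €150,000: Rangi and Kira each take €150,000.

Kira receives 1/12 of the estate.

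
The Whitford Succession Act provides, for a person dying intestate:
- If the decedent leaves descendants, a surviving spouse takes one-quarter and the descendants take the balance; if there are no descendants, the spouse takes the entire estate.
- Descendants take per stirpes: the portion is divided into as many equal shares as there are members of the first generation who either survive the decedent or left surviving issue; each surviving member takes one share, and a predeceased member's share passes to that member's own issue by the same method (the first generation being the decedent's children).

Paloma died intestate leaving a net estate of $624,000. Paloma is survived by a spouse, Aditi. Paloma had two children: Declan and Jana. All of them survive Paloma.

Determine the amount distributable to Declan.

Declan receives $234,000.

Aditi takes one-quarter of $624,000 = $156,000. The remaining $468,000 passes to the descendants.
The descendants' portion ($468,000) is divided into 2 shares of $234,000: Declan and Jana each take $234,000.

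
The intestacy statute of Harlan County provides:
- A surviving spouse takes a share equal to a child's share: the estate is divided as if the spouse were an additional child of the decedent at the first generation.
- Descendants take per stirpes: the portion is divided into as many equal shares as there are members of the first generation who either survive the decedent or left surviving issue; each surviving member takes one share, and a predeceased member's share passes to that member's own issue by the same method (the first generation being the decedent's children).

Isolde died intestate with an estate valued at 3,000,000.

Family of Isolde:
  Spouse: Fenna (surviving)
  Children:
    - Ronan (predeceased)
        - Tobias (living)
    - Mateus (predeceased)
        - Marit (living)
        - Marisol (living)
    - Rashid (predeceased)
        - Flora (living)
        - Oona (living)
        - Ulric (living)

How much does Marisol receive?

Marisol receives 375,000.

The spouse counts as an additional share at the children's level, so there are 4 primary shares of 750,000. Fenna takes one such share (750,000).
The children's combined portion (2,250,000) is divided into 3 shares of 750,000: Ronan's 750,000 share passes to Ronan's issue; Mateus's 750,000 share passes to Mateus's issue; Rashid's 750,000 share passes to Rashid's issue.
Ronan's share (750,000) passes entirely to Tobias.
Mateus's share (750,000) is divided into 2 shares of 375,000: Marit and Marisol each take 375,000.
Rashid's share (750,000) is divided into 3 shares of 250,000: Flora, Oona, and Ulric each take 250,000.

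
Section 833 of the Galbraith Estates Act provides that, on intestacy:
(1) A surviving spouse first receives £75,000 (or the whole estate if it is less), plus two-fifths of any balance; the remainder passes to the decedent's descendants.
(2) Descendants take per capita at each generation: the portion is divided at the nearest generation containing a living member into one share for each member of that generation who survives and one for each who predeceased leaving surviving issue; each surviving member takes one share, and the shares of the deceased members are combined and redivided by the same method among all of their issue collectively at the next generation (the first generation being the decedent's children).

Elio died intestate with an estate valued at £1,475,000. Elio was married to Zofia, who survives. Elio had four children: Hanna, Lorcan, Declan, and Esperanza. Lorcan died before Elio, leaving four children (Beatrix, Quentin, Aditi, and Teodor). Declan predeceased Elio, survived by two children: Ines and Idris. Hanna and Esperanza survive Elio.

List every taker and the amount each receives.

Zofia: £635,000; Hanna: £210,000; Beatrix: £70,000; Quentin: £70,000; Aditi: £70,000; Teodor: £70,000; Ines: £70,000; Idris: £70,000; Esperanza: £210,000

Zofia first takes £75,000, leaving a balance of £1,400,000. Zofia then takes two-fifths of the balance (£560,000), for a total of £635,000. The remaining £840,000 passes to the descendants.
The descendants' portion (£840,000) is divided at the children's generation into 4 shares of £210,000. Hanna and Esperanza each take £210,000. The 2 shares of the deceased (Lorcan and Declan) are combined into a pool of £420,000.
That pool (£420,000) is divided at the grandchildren's generation equally among Beatrix, Quentin, Aditi, Teodor, Ines, and Idris: £70,000 each.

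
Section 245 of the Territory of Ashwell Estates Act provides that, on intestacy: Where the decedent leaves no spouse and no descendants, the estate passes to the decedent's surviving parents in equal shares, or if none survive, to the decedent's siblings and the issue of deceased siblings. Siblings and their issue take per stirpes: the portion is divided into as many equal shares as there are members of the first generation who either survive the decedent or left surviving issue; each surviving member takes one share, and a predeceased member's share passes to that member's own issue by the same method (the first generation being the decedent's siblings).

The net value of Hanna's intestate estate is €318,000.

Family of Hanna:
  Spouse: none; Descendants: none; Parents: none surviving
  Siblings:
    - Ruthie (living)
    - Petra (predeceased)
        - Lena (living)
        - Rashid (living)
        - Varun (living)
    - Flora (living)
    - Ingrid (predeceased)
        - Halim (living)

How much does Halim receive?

Halim receives €79,500.

The entire €318,000 passes to the siblings and their issue.
That amount (€318,000) is divided into 4 shares of €79,500: Ruthie and Flora each take €79,500; Petra's €79,500 share passes to Petra's issue; Ingrid's €79,500 share passes to Ingrid's issue.
Petra's share (€79,500) is divided into 3 shares of €26,500: Lena, Rashid, and Varun each take €26,500.
Ingrid's share (€79,500) passes entirely to Halim.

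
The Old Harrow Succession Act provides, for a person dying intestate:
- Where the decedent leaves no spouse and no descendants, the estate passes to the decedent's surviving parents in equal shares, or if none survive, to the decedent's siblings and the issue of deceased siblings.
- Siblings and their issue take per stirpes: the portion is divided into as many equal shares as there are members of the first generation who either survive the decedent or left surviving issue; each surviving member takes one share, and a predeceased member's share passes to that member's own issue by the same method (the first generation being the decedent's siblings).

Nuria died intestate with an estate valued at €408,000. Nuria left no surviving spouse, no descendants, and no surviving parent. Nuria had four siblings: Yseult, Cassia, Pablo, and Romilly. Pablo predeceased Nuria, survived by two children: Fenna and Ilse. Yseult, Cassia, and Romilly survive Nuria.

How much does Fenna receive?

Fenna receives €51,000.

The entire €408,000 passes to the siblings and their issue.
That amount (€408,000) is divided into 4 shares of €102,000: Yseult, Cassia, and Romilly each take €102,000; Pablo's €102,000 share passes to Pablo's issue.
Pablo's share (€102,000) is divided into 2 shares of €51,000: Fenna and Ilse each take €51,000.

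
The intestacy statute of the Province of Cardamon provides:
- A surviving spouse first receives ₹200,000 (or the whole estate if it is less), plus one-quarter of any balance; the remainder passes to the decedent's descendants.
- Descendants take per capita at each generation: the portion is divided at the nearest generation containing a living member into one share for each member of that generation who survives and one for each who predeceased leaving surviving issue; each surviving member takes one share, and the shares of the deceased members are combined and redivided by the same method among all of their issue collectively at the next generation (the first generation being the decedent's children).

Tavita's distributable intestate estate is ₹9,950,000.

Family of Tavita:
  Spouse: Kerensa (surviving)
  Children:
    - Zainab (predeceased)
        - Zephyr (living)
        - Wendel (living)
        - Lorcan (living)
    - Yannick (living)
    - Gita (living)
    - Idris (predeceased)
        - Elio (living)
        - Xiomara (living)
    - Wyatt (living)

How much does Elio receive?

Elio receives ₹585,000.

Kerensa first takes ₹200,000, leaving a balance of ₹9,750,000. Kerensa then takes one-quarter of the balance (₹2,437,500), for a total of ₹2,637,500. The remaining ₹7,312,500 passes to the descendants.
The descendants' portion (₹7,312,500) is divided at the children's generation into 5 shares of ₹1,462,500. Yannick, Gita, and Wyatt each take ₹1,462,500. The 2 shares of the deceased (Zainab and Idris) are combined into a pool of ₹2,925,000.
That pool (₹2,925,000) is divided at the grandchildren's generation equally among Zephyr, Wendel, Lorcan, Elio, and Xiomara: ₹585,000 each.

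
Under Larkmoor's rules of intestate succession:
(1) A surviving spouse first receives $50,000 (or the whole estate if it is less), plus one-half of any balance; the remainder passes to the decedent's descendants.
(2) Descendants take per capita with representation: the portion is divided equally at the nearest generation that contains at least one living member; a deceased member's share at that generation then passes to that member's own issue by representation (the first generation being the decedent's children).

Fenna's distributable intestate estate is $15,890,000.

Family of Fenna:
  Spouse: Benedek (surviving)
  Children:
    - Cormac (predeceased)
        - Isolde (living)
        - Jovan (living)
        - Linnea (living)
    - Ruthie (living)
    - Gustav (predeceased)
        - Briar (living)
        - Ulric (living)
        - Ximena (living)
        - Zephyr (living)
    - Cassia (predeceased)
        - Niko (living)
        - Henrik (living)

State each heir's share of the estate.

Benedek first takes $50,000, leaving a balance of $15,840,000. Benedek then takes one-half of the balance ($7,920,000), for a total of $7,970,000. The remaining $7,920,000 passes to the descendants.
The descendants' portion ($7,920,000) is divided into 4 shares of $1,980,000: Ruthie takes $1,980,000; Cormac's $1,980,000 share passes to Cormac's issue; Gustav's $1,980,000 share passes to Gustav's issue; Cassia's $1,980,000 share passes to Cassia's issue.
Cormac's share ($1,980,000) is divided into 3 shares of $660,000: Isolde, Jovan, and Linnea each take $660,000.
Gustav's share ($1,980,000) is divided into 4 shares of $495,000: Briar, Ulric, Ximena, and Zephyr each take $495,000.
Cassia's share ($1,980,000) is divided into 2 shares of $990,000: Niko and Henrik each take $990,000.

Benedek: $7,970,000; Isolde: $660,000; Jovan: $660,000; Linnea: $660,000; Ruthie: $1,980,000; Briar: $495,000; Ulric: $495,000; Ximena: $495,000; Zephyr: $495,000; Niko: $990,000; Henrik: $990,000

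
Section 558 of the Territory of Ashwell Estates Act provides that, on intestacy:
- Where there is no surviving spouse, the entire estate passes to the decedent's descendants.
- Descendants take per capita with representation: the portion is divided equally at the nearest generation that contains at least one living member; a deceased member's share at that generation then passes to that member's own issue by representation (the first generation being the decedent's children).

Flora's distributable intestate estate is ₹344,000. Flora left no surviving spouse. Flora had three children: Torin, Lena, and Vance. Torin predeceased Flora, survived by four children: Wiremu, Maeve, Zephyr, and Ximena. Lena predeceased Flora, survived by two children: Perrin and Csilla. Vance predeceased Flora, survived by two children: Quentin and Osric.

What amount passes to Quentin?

Quentin receives ₹43,000.

The entire ₹344,000 passes to the descendants.
No child survives, so the initial division is made at the grandchildren's generation.
That amount (₹344,000) is divided into 8 shares of ₹43,000: Wiremu, Maeve, Zephyr, Ximena, Perrin, Csilla, Quentin, and Osric each take ₹43,000.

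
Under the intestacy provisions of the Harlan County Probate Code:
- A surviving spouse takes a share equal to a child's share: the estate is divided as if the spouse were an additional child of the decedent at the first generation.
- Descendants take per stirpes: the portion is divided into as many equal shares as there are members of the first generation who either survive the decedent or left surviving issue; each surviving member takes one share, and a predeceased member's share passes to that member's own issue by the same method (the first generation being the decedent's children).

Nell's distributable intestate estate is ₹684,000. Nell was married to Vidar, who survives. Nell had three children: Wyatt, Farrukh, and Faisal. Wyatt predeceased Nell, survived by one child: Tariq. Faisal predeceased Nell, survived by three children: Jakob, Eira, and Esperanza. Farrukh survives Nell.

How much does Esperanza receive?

The spouse counts as an additional share at the children's level, so there are 4 primary shares of ₹171,000. Vidar takes one such share (₹171,000).
The children's combined portion (₹513,000) is divided into 3 shares of ₹171,000: Farrukh takes ₹171,000; Wyatt's ₹171,000 share passes to Wyatt's issue; Faisal's ₹171,000 share passes to Faisal's issue.
Wyatt's share (₹171,000) passes entirely to Tariq.
Faisal's share (₹171,000) is divided into 3 shares of ₹57,000: Jakob, Eira, and Esperanza each take ₹57,000.

Esperanza receives ₹57,000.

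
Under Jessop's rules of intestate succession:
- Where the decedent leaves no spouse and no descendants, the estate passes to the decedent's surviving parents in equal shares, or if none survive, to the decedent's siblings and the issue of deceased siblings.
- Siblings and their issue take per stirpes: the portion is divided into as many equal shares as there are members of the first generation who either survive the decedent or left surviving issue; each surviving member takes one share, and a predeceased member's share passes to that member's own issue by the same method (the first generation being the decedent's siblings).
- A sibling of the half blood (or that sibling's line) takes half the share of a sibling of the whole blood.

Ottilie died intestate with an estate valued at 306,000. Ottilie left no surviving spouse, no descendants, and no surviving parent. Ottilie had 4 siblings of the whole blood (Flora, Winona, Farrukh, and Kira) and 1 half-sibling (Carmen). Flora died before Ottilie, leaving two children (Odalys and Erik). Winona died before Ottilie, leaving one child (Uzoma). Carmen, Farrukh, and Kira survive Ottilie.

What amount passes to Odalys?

The entire 306,000 passes to the siblings and their issue.
Counting each half-blood sibling's line as half a unit, there are 9/2 units in 306,000, so one unit is 68,000. Whole-blood lines (Flora, Winona, Farrukh, and Kira) take 68,000 each; half-blood lines (Carmen) take 34,000 each.
Flora's share (68,000) is divided into 2 shares of 34,000: Odalys and Erik each take 34,000.
Winona's share (68,000) passes entirely to Uzoma.

Odalys receives 34,000.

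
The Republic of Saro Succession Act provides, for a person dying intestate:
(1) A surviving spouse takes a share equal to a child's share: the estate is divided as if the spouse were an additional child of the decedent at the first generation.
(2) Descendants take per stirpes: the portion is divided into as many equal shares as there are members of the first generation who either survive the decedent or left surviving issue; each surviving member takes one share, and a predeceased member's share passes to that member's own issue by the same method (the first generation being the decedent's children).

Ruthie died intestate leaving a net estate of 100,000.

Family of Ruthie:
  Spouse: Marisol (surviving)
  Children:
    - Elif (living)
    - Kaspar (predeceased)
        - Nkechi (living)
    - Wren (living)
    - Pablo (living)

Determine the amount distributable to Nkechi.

The spouse counts as an additional share at the children's level, so there are 5 primary shares of 20,000. Marisol takes one such share (20,000).
The children's combined portion (80,000) is divided into 4 shares of 20,000: Elif, Wren, and Pablo each take 20,000; Kaspar's 20,000 share passes to Kaspar's issue.
Kaspar's share (20,000) passes entirely to Nkechi.

Nkechi receives 20,000.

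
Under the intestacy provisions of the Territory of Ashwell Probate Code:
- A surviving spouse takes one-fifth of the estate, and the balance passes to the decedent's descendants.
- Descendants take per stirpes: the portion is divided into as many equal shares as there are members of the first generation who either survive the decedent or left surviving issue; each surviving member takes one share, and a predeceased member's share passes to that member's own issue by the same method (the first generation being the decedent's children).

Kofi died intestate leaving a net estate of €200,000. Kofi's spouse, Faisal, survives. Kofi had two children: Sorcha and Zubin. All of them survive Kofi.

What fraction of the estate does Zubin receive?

Zubin receives 2/5 of the estate.

Faisal takes one-fifth of €200,000 = €40,000. The remaining €160,000 passes to the descendants.
The descendants' portion (€160,000) is divided into 2 shares of €80,000: Sorcha and Zubin each take €80,000.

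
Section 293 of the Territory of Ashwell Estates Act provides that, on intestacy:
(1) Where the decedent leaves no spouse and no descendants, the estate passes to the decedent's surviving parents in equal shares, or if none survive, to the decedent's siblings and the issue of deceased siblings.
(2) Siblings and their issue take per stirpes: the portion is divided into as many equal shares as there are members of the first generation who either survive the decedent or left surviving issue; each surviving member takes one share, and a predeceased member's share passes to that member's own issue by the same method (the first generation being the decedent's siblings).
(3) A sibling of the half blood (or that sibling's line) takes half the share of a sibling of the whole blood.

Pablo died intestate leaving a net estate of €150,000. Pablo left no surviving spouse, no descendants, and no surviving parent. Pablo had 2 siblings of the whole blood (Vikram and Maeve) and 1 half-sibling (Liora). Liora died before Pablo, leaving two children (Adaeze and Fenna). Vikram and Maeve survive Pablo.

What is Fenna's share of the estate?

Fenna receives €15,000.

The entire €150,000 passes to the siblings and their issue.
Counting each half-blood sibling's line as half a unit, there are 5/2 units in €150,000, so one unit is €60,000. Whole-blood lines (Vikram and Maeve) take €60,000 each; half-blood lines (Liora) take €30,000 each.
Liora's share (€30,000) is divided into 2 shares of €15,000: Adaeze and Fenna each take €15,000.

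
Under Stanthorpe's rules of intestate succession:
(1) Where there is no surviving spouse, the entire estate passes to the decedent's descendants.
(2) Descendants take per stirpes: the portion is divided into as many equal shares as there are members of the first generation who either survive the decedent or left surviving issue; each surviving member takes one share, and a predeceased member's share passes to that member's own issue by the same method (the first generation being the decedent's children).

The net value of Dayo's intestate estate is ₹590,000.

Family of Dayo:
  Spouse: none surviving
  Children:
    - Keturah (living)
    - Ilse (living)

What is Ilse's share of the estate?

The entire ₹590,000 passes to the descendants.
That amount (₹590,000) is divided into 2 shares of ₹295,000: Keturah and Ilse each take ₹295,000.

Ilse receives ₹295,000.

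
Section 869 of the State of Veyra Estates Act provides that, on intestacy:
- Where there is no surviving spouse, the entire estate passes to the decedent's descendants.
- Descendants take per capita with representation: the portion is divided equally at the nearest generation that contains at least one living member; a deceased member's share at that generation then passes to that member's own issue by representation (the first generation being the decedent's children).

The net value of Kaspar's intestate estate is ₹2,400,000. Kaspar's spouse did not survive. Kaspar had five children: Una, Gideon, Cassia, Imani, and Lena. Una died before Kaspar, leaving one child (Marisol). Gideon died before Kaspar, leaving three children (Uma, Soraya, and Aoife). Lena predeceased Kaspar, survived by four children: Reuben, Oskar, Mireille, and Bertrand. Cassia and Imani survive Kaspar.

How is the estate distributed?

Marisol: ₹480,000; Uma: ₹160,000; Soraya: ₹160,000; Aoife: ₹160,000; Cassia: ₹480,000; Imani: ₹480,000; Reuben: ₹120,000; Oskar: ₹120,000; Mireille: ₹120,000; Bertrand: ₹120,000

The entire ₹2,400,000 passes to the descendants.
That amount (₹2,400,000) is divided into 5 shares of ₹480,000: Cassia and Imani each take ₹480,000; Una's ₹480,000 share passes to Una's issue; Gideon's ₹480,000 share passes to Gideon's issue; Lena's ₹480,000 share passes to Lena's issue.
Una's share (₹480,000) passes entirely to Marisol.
Gideon's share (₹480,000) is divided into 3 shares of ₹160,000: Uma, Soraya, and Aoife each take ₹160,000.
Lena's share (₹480,000) is divided into 4 shares of ₹120,000: Reuben, Oskar, Mireille, and Bertrand each take ₹120,000.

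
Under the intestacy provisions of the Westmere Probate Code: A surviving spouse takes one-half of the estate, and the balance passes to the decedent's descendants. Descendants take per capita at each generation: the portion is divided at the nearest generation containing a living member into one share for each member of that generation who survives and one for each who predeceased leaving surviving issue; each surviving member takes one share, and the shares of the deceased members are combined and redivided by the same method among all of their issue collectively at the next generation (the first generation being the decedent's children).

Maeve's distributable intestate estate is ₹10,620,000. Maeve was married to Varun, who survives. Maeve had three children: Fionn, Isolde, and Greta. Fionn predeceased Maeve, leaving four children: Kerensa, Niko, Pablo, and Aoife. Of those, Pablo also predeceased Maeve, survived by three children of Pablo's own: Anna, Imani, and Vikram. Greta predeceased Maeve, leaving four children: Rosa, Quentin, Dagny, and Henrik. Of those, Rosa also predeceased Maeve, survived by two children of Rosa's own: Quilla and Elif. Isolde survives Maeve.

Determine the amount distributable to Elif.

Elif receives ₹177,000.

Varun takes one-half of ₹10,620,000 = ₹5,310,000. The remaining ₹5,310,000 passes to the descendants.
The descendants' portion (₹5,310,000) is divided at the children's generation into 3 shares of ₹1,770,000. Isolde takes ₹1,770,000. The 2 shares of the deceased (Fionn and Greta) are combined into a pool of ₹3,540,000.
That pool (₹3,540,000) is divided at the grandchildren's generation into 8 shares of ₹442,500. Kerensa, Niko, Aoife, Quentin, Dagny, and Henrik each take ₹442,500. The 2 shares of the deceased (Pablo and Rosa) are combined into a pool of ₹885,000.
That pool (₹885,000) is divided at the great-grandchildren's generation equally among Anna, Imani, Vikram, Quilla, and Elif: ₹177,000 each.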